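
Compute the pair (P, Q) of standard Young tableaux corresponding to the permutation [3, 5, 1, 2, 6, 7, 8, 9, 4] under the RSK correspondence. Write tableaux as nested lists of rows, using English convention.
Insert each entry of the permutation into P by Schensted row insertion, recording in Q the position of each new cell.

Insert 3: appended to row 1. P = [[3]].
Insert 5: appended to row 1. P = [[3, 5]].
Insert 1: 1 bumps 3 from row 1; 3 starts row 2. P = [[1, 5], [3]].
Insert 2: 2 bumps 5 from row 1; 5 appends to row 2. P = [[1, 2], [3, 5]].
Insert 6: appended to row 1. P = [[1, 2, 6], [3, 5]].
Insert 7: appended to row 1. P = [[1, 2, 6, 7], [3, 5]].
Insert 8: appended to row 1. P = [[1, 2, 6, 7, 8], [3, 5]].
Insert 9: appended to row 1. P = [[1, 2, 6, 7, 8, 9], [3, 5]].
Insert 4: 4 bumps 6 from row 1; 6 appends to row 2. P = [[1, 2, 4, 7, 8, 9], [3, 5, 6]].

So P = [[1, 2, 4, 7, 8, 9], [3, 5, 6]], Q = [[1, 2, 5, 6, 7, 8], [3, 4, 9]].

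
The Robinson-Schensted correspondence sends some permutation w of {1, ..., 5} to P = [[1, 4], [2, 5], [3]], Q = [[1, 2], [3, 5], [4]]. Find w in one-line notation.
Reverse the RSK construction: for i from n down to 1, find the cell of Q containing i, remove the entry at that cell from P, and reverse-bump it up through P; the value ejected from row 1 is w(i).

Step i=5: Q has 5 at row 2, column 2; remove 5 from row 2 of P and reverse-bump: 5 enters row 1 and ejects 4. So w(5) = 4. P is now [[1, 5], [2], [3]].
Step i=4: Q has 4 at row 3, column 1; remove 3 from row 3 of P and reverse-bump: 3 enters row 2 and ejects 2; 2 enters row 1 and ejects 1. So w(4) = 1. P is now [[2, 5], [3]].
Step i=3: Q has 3 at row 2, column 1; remove 3 from row 2 of P and reverse-bump: 3 enters row 1 and ejects 2. So w(3) = 2. P is now [[3, 5]].
Step i=2: Q has 2 at row 1, column 2; remove that cell from P, ejecting 5. So w(2) = 5. P is now [[3]].
Step i=1: Q has 1 at row 1, column 1; remove that cell from P, ejecting 3. So w(1) = 3. P is now [].

So w = 3 5 2 1 4.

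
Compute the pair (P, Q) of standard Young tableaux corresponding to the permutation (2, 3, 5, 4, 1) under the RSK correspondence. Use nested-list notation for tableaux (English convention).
P = [[1, 3, 4], [2], [5]], Q = [[1, 2, 3], [4], [5]]

Insert each entry of the permutation into P by Schensted row insertion, recording in Q the position of each new cell.

Insert 2: appended to row 1. P = [[2]].
Insert 3: appended to row 1. P = [[2, 3]].
Insert 5: appended to row 1. P = [[2, 3, 5]].
Insert 4: 4 bumps 5 from row 1; 5 starts row 2. P = [[2, 3, 4], [5]].
Insert 1: 1 bumps 2 from row 1; 2 bumps 5 from row 2; 5 starts row 3. P = [[1, 3, 4], [2], [5]].

So P = [[1, 3, 4], [2], [5]], Q = [[1, 2, 3], [4], [5]].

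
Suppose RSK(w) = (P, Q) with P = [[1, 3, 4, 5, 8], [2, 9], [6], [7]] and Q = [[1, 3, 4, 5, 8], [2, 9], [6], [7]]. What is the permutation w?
7 2 3 4 6 5 1 9 8

Reverse the RSK construction: for i from n down to 1, find the cell of Q containing i, remove the entry at that cell from P, and reverse-bump it up through P; the value ejected from row 1 is w(i).

Step i=9: Q has 9 at row 2, column 2; remove 9 from row 2 of P and reverse-bump: 9 enters row 1 and ejects 8. So w(9) = 8. P is now [[1, 3, 4, 5, 9], [2], [6], [7]].
Step i=8: Q has 8 at row 1, column 5; remove that cell from P, ejecting 9. So w(8) = 9. P is now [[1, 3, 4, 5], [2], [6], [7]].
Step i=7: Q has 7 at row 4, column 1; remove 7 from row 4 of P and reverse-bump: 7 enters row 3 and ejects 6; 6 enters row 2 and ejects 2; 2 enters row 1 and ejects 1. So w(7) = 1. P is now [[2, 3, 4, 5], [6], [7]].
Step i=6: Q has 6 at row 3, column 1; remove 7 from row 3 of P and reverse-bump: 7 enters row 2 and ejects 6; 6 enters row 1 and ejects 5. So w(6) = 5. P is now [[2, 3, 4, 6], [7]].
Step i=5: Q has 5 at row 1, column 4; remove that cell from P, ejecting 6. So w(5) = 6. P is now [[2, 3, 4], [7]].
Step i=4: Q has 4 at row 1, column 3; remove that cell from P, ejecting 4. So w(4) = 4. P is now [[2, 3], [7]].
Step i=3: Q has 3 at row 1, column 2; remove that cell from P, ejecting 3. So w(3) = 3. P is now [[2], [7]].
Step i=2: Q has 2 at row 2, column 1; remove 7 from row 2 of P and reverse-bump: 7 enters row 1 and ejects 2. So w(2) = 2. P is now [[7]].
Step i=1: Q has 1 at row 1, column 1; remove that cell from P, ejecting 7. So w(1) = 7. P is now [].

So w = 7 2 3 4 6 5 1 9 8.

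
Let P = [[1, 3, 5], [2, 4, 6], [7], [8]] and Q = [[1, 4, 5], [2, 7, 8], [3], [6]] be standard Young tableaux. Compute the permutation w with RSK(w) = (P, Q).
8 7 2 4 6 1 3 5

Reverse the RSK construction: for i from n down to 1, find the cell of Q containing i, remove the entry at that cell from P, and reverse-bump it up through P; the value ejected from row 1 is w(i).

Step i=8: Q has 8 at row 2, column 3; remove 6 from row 2 of P and reverse-bump: 6 enters row 1 and ejects 5. So w(8) = 5. P is now [[1, 3, 6], [2, 4], [7], [8]].
Step i=7: Q has 7 at row 2, column 2; remove 4 from row 2 of P and reverse-bump: 4 enters row 1 and ejects 3. So w(7) = 3. P is now [[1, 4, 6], [2], [7], [8]].
Step i=6: Q has 6 at row 4, column 1; remove 8 from row 4 of P and reverse-bump: 8 enters row 3 and ejects 7; 7 enters row 2 and ejects 2; 2 enters row 1 and ejects 1. So w(6) = 1. P is now [[2, 4, 6], [7], [8]].
Step i=5: Q has 5 at row 1, column 3; remove that cell from P, ejecting 6. So w(5) = 6. P is now [[2, 4], [7], [8]].
Step i=4: Q has 4 at row 1, column 2; remove that cell from P, ejecting 4. So w(4) = 4. P is now [[2], [7], [8]].
Step i=3: Q has 3 at row 3, column 1; remove 8 from row 3 of P and reverse-bump: 8 enters row 2 and ejects 7; 7 enters row 1 and ejects 2. So w(3) = 2. P is now [[7], [8]].
Step i=2: Q has 2 at row 2, column 1; remove 8 from row 2 of P and reverse-bump: 8 enters row 1 and ejects 7. So w(2) = 7. P is now [[8]].
Step i=1: Q has 1 at row 1, column 1; remove that cell from P, ejecting 8. So w(1) = 8. P is now [].

So w = 8 7 2 4 6 1 3 5.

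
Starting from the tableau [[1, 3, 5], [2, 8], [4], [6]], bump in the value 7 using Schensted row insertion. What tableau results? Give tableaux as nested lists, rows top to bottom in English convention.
7 is larger than every entry of row 1, so it is appended to row 1. The new tableau is [[1, 3, 5, 7], [2, 8], [4], [6]].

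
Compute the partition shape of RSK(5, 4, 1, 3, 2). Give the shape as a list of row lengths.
Row-insert each entry into an empty tableau.

After inserting 5: P = [[5]].
After inserting 4: P = [[4], [5]].
After inserting 1: P = [[1], [4], [5]].
After inserting 3: P = [[1, 3], [4], [5]].
After inserting 2: P = [[1, 2], [3], [4], [5]].

The final insertion tableau P = [[1, 2], [3], [4], [5]] has shape [2, 1, 1, 1].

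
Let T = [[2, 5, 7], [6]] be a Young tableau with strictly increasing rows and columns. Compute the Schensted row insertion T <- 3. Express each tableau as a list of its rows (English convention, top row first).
[[2, 3, 7], [5], [6]]

In row 1, 3 replaces 5 (the leftmost entry greater than 3); 5 is bumped to row 2. In row 2, 5 replaces 6 (the leftmost entry greater than 5); 6 is bumped to row 3. 6 starts a new row 3. The new tableau is [[2, 3, 7], [5], [6]].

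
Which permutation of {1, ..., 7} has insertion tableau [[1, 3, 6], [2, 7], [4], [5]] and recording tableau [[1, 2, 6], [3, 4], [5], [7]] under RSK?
5 7 2 4 3 6 1

Reverse the RSK construction: for i from n down to 1, find the cell of Q containing i, remove the entry at that cell from P, and reverse-bump it up through P; the value ejected from row 1 is w(i).

Step i=7: Q has 7 at row 4, column 1; remove 5 from row 4 of P and reverse-bump: 5 enters row 3 and ejects 4; 4 enters row 2 and ejects 2; 2 enters row 1 and ejects 1. So w(7) = 1. P is now [[2, 3, 6], [4, 7], [5]].
Step i=6: Q has 6 at row 1, column 3; remove that cell from P, ejecting 6. So w(6) = 6. P is now [[2, 3], [4, 7], [5]].
Step i=5: Q has 5 at row 3, column 1; remove 5 from row 3 of P and reverse-bump: 5 enters row 2 and ejects 4; 4 enters row 1 and ejects 3. So w(5) = 3. P is now [[2, 4], [5, 7]].
Step i=4: Q has 4 at row 2, column 2; remove 7 from row 2 of P and reverse-bump: 7 enters row 1 and ejects 4. So w(4) = 4. P is now [[2, 7], [5]].
Step i=3: Q has 3 at row 2, column 1; remove 5 from row 2 of P and reverse-bump: 5 enters row 1 and ejects 2. So w(3) = 2. P is now [[5, 7]].
Step i=2: Q has 2 at row 1, column 2; remove that cell from P, ejecting 7. So w(2) = 7. P is now [[5]].
Step i=1: Q has 1 at row 1, column 1; remove that cell from P, ejecting 5. So w(1) = 5. P is now [].

So w = 5 7 2 4 3 6 1.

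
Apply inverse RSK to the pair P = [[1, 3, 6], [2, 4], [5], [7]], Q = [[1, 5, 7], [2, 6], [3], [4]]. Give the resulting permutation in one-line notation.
Reverse the RSK construction: for i from n down to 1, find the cell of Q containing i, remove the entry at that cell from P, and reverse-bump it up through P; the value ejected from row 1 is w(i).

Step i=7: Q has 7 at row 1, column 3; remove that cell from P, ejecting 6. So w(7) = 6. P is now [[1, 3], [2, 4], [5], [7]].
Step i=6: Q has 6 at row 2, column 2; remove 4 from row 2 of P and reverse-bump: 4 enters row 1 and ejects 3. So w(6) = 3. P is now [[1, 4], [2], [5], [7]].
Step i=5: Q has 5 at row 1, column 2; remove that cell from P, ejecting 4. So w(5) = 4. P is now [[1], [2], [5], [7]].
Step i=4: Q has 4 at row 4, column 1; remove 7 from row 4 of P and reverse-bump: 7 enters row 3 and ejects 5; 5 enters row 2 and ejects 2; 2 enters row 1 and ejects 1. So w(4) = 1. P is now [[2], [5], [7]].
Step i=3: Q has 3 at row 3, column 1; remove 7 from row 3 of P and reverse-bump: 7 enters row 2 and ejects 5; 5 enters row 1 and ejects 2. So w(3) = 2. P is now [[5], [7]].
Step i=2: Q has 2 at row 2, column 1; remove 7 from row 2 of P and reverse-bump: 7 enters row 1 and ejects 5. So w(2) = 5. P is now [[7]].
Step i=1: Q has 1 at row 1, column 1; remove that cell from P, ejecting 7. So w(1) = 7. P is now [].

So w = 7 5 2 1 4 3 6.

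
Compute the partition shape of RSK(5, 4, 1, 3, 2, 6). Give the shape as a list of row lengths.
[3, 1, 1, 1]

Row-insert each entry into an empty tableau.

After inserting 5: P = [[5]].
After inserting 4: P = [[4], [5]].
After inserting 1: P = [[1], [4], [5]].
After inserting 3: P = [[1, 3], [4], [5]].
After inserting 2: P = [[1, 2], [3], [4], [5]].
After inserting 6: P = [[1, 2, 6], [3], [4], [5]].

The final insertion tableau P = [[1, 2, 6], [3], [4], [5]] has shape [3, 1, 1, 1].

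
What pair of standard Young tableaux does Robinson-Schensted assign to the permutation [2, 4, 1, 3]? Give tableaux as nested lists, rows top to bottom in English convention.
Insert each entry of the permutation into P by Schensted row insertion, recording in Q the position of each new cell.

Insert 2: appended to row 1. P = [[2]].
Insert 4: appended to row 1. P = [[2, 4]].
Insert 1: 1 bumps 2 from row 1; 2 starts row 2. P = [[1, 4], [2]].
Insert 3: 3 bumps 4 from row 1; 4 appends to row 2. P = [[1, 3], [2, 4]].

So P = [[1, 3], [2, 4]], Q = [[1, 2], [3, 4]].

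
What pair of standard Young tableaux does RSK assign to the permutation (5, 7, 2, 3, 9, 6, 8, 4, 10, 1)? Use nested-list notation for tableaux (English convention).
Insert each entry of the permutation into P by Schensted row insertion, recording in Q the position of each new cell.

Insert 5: appended to row 1. P = [[5]].
Insert 7: appended to row 1. P = [[5, 7]].
Insert 2: 2 bumps 5 from row 1; 5 starts row 2. P = [[2, 7], [5]].
Insert 3: 3 bumps 7 from row 1; 7 appends to row 2. P = [[2, 3], [5, 7]].
Insert 9: appended to row 1. P = [[2, 3, 9], [5, 7]].
Insert 6: 6 bumps 9 from row 1; 9 appends to row 2. P = [[2, 3, 6], [5, 7, 9]].
Insert 8: appended to row 1. P = [[2, 3, 6, 8], [5, 7, 9]].
Insert 4: 4 bumps 6 from row 1; 6 bumps 7 from row 2; 7 starts row 3. P = [[2, 3, 4, 8], [5, 6, 9], [7]].
Insert 10: appended to row 1. P = [[2, 3, 4, 8, 10], [5, 6, 9], [7]].
Insert 1: 1 bumps 2 from row 1; 2 bumps 5 from row 2; 5 bumps 7 from row 3; 7 starts row 4. P = [[1, 3, 4, 8, 10], [2, 6, 9], [5], [7]].

So P = [[1, 3, 4, 8, 10], [2, 6, 9], [5], [7]], Q = [[1, 2, 5, 7, 9], [3, 4, 6], [8], [10]].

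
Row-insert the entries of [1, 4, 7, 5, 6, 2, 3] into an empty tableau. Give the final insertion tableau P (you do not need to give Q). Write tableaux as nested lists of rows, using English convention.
Insert 1: appended to row 1. P = [[1]].
Insert 4: appended to row 1. P = [[1, 4]].
Insert 7: appended to row 1. P = [[1, 4, 7]].
Insert 5: 5 bumps 7 from row 1; 7 starts row 2. P = [[1, 4, 5], [7]].
Insert 6: appended to row 1. P = [[1, 4, 5, 6], [7]].
Insert 2: 2 bumps 4 from row 1; 4 bumps 7 from row 2; 7 starts row 3. P = [[1, 2, 5, 6], [4], [7]].
Insert 3: 3 bumps 5 from row 1; 5 appends to row 2. P = [[1, 2, 3, 6], [4, 5], [7]].

So P = [[1, 2, 3, 6], [4, 5], [7]].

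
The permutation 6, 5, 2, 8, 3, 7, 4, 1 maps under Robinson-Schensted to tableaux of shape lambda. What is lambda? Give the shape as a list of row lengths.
[3, 2, 2, 1]

Row-insert each entry into an empty tableau.

After inserting 6: P = [[6]].
After inserting 5: P = [[5], [6]].
After inserting 2: P = [[2], [5], [6]].
After inserting 8: P = [[2, 8], [5], [6]].
After inserting 3: P = [[2, 3], [5, 8], [6]].
After inserting 7: P = [[2, 3, 7], [5, 8], [6]].
After inserting 4: P = [[2, 3, 4], [5, 7], [6, 8]].
After inserting 1: P = [[1, 3, 4], [2, 7], [5, 8], [6]].

The final insertion tableau P = [[1, 3, 4], [2, 7], [5, 8], [6]] has shape [3, 2, 2, 1].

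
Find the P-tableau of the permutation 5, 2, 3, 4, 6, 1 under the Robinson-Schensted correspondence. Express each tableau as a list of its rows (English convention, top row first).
Insert 5: appended to row 1. P = [[5]].
Insert 2: 2 bumps 5 from row 1; 5 starts row 2. P = [[2], [5]].
Insert 3: appended to row 1. P = [[2, 3], [5]].
Insert 4: appended to row 1. P = [[2, 3, 4], [5]].
Insert 6: appended to row 1. P = [[2, 3, 4, 6], [5]].
Insert 1: 1 bumps 2 from row 1; 2 bumps 5 from row 2; 5 starts row 3. P = [[1, 3, 4, 6], [2], [5]].

So P = [[1, 3, 4, 6], [2], [5]].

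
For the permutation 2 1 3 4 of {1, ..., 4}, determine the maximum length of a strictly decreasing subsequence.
2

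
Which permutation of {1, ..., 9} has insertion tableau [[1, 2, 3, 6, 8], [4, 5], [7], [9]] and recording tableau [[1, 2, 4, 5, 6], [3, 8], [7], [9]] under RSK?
1 9 4 5 7 8 2 6 3

Reverse the RSK construction: for i from n down to 1, find the cell of Q containing i, remove the entry at that cell from P, and reverse-bump it up through P; the value ejected from row 1 is w(i).

Step i=9: Q has 9 at row 4, column 1; remove 9 from row 4 of P and reverse-bump: 9 enters row 3 and ejects 7; 7 enters row 2 and ejects 5; 5 enters row 1 and ejects 3. So w(9) = 3. P is now [[1, 2, 5, 6, 8], [4, 7], [9]].
Step i=8: Q has 8 at row 2, column 2; remove 7 from row 2 of P and reverse-bump: 7 enters row 1 and ejects 6. So w(8) = 6. P is now [[1, 2, 5, 7, 8], [4], [9]].
Step i=7: Q has 7 at row 3, column 1; remove 9 from row 3 of P and reverse-bump: 9 enters row 2 and ejects 4; 4 enters row 1 and ejects 2. So w(7) = 2. P is now [[1, 4, 5, 7, 8], [9]].
Step i=6: Q has 6 at row 1, column 5; remove that cell from P, ejecting 8. So w(6) = 8. P is now [[1, 4, 5, 7], [9]].
Step i=5: Q has 5 at row 1, column 4; remove that cell from P, ejecting 7. So w(5) = 7. P is now [[1, 4, 5], [9]].
Step i=4: Q has 4 at row 1, column 3; remove that cell from P, ejecting 5. So w(4) = 5. P is now [[1, 4], [9]].
Step i=3: Q has 3 at row 2, column 1; remove 9 from row 2 of P and reverse-bump: 9 enters row 1 and ejects 4. So w(3) = 4. P is now [[1, 9]].
Step i=2: Q has 2 at row 1, column 2; remove that cell from P, ejecting 9. So w(2) = 9. P is now [[1]].
Step i=1: Q has 1 at row 1, column 1; remove that cell from P, ejecting 1. So w(1) = 1. P is now [].

So w = 1 9 4 5 7 8 2 6 3.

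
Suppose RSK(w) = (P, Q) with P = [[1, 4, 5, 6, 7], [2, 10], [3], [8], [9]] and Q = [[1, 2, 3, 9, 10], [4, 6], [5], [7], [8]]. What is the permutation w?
Reverse RSK: for i = n, n-1, ..., 1, locate i in Q, remove the corresponding corner cell from P, and reverse-bump its entry up through P; the value ejected from row 1 is w(i).

So w = 3 9 10 8 4 5 2 1 6 7.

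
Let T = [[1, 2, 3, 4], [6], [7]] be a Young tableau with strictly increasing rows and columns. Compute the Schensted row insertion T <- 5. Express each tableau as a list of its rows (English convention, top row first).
[[1, 2, 3, 4, 5], [6], [7]]

5 is larger than every entry of row 1, so it is appended to row 1. The new tableau is [[1, 2, 3, 4, 5], [6], [7]].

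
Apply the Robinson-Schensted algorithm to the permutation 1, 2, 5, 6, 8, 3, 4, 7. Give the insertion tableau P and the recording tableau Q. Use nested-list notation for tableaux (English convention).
Insert each entry of the permutation into P by Schensted row insertion, recording in Q the position of each new cell.

Insert 1: appended to row 1. P = [[1]].
Insert 2: appended to row 1. P = [[1, 2]].
Insert 5: appended to row 1. P = [[1, 2, 5]].
Insert 6: appended to row 1. P = [[1, 2, 5, 6]].
Insert 8: appended to row 1. P = [[1, 2, 5, 6, 8]].
Insert 3: 3 bumps 5 from row 1; 5 starts row 2. P = [[1, 2, 3, 6, 8], [5]].
Insert 4: 4 bumps 6 from row 1; 6 appends to row 2. P = [[1, 2, 3, 4, 8], [5, 6]].
Insert 7: 7 bumps 8 from row 1; 8 appends to row 2. P = [[1, 2, 3, 4, 7], [5, 6, 8]].

So P = [[1, 2, 3, 4, 7], [5, 6, 8]], Q = [[1, 2, 3, 4, 5], [6, 7, 8]].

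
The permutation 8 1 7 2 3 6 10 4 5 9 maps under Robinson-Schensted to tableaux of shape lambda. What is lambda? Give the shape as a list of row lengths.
[6, 2, 1, 1]

Row-insert each entry into an empty tableau.

After inserting 8: P = [[8]].
After inserting 1: P = [[1], [8]].
After inserting 7: P = [[1, 7], [8]].
After inserting 2: P = [[1, 2], [7], [8]].
After inserting 3: P = [[1, 2, 3], [7], [8]].
After inserting 6: P = [[1, 2, 3, 6], [7], [8]].
After inserting 10: P = [[1, 2, 3, 6, 10], [7], [8]].
After inserting 4: P = [[1, 2, 3, 4, 10], [6], [7], [8]].
After inserting 5: P = [[1, 2, 3, 4, 5], [6, 10], [7], [8]].
After inserting 9: P = [[1, 2, 3, 4, 5, 9], [6, 10], [7], [8]].

The final insertion tableau P = [[1, 2, 3, 4, 5, 9], [6, 10], [7], [8]] has shape [6, 2, 1, 1].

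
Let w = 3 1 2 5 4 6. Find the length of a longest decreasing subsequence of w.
2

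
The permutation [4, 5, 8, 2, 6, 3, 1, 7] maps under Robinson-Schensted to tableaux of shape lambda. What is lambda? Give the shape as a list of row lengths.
Row-insert each entry into an empty tableau.

After inserting 4: P = [[4]].
After inserting 5: P = [[4, 5]].
After inserting 8: P = [[4, 5, 8]].
After inserting 2: P = [[2, 5, 8], [4]].
After inserting 6: P = [[2, 5, 6], [4, 8]].
After inserting 3: P = [[2, 3, 6], [4, 5], [8]].
After inserting 1: P = [[1, 3, 6], [2, 5], [4], [8]].
After inserting 7: P = [[1, 3, 6, 7], [2, 5], [4], [8]].

The final insertion tableau P = [[1, 3, 6, 7], [2, 5], [4], [8]] has shape [4, 2, 1, 1].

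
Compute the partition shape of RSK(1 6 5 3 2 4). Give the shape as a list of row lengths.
[3, 1, 1, 1]

RSK row insertion gives P = [[1, 2, 4], [3], [5], [6]], which has shape [3, 1, 1, 1].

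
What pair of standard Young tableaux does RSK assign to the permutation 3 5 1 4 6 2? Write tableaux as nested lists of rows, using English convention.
Insert each entry of the permutation into P by Schensted row insertion, recording in Q the position of each new cell.

After inserting 3: P = [[3]].
After inserting 5: P = [[3, 5]].
After inserting 1: P = [[1, 5], [3]].
After inserting 4: P = [[1, 4], [3, 5]].
After inserting 6: P = [[1, 4, 6], [3, 5]].
After inserting 2: P = [[1, 2, 6], [3, 4], [5]].

So P = [[1, 2, 6], [3, 4], [5]], Q = [[1, 2, 5], [3, 4], [6]].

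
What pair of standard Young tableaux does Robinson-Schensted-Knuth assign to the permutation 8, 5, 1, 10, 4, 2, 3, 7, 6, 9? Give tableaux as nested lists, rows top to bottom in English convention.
P = [[1, 2, 3, 6, 9], [4, 7], [5, 10], [8]], Q = [[1, 4, 7, 8, 10], [2, 5], [3, 9], [6]]

Insert each entry of the permutation into P by Schensted row insertion, recording in Q the position of each new cell.

After inserting 8: P = [[8]].
After inserting 5: P = [[5], [8]].
After inserting 1: P = [[1], [5], [8]].
After inserting 10: P = [[1, 10], [5], [8]].
After inserting 4: P = [[1, 4], [5, 10], [8]].
After inserting 2: P = [[1, 2], [4, 10], [5], [8]].
After inserting 3: P = [[1, 2, 3], [4, 10], [5], [8]].
After inserting 7: P = [[1, 2, 3, 7], [4, 10], [5], [8]].
After inserting 6: P = [[1, 2, 3, 6], [4, 7], [5, 10], [8]].
After inserting 9: P = [[1, 2, 3, 6, 9], [4, 7], [5, 10], [8]].

So P = [[1, 2, 3, 6, 9], [4, 7], [5, 10], [8]], Q = [[1, 4, 7, 8, 10], [2, 5], [3, 9], [6]].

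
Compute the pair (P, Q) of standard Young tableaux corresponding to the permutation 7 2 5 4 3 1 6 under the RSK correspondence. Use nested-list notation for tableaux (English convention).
Insert each entry of the permutation into P by Schensted row insertion, recording in Q the position of each new cell.

Insert 7: appended to row 1. P = [[7]].
Insert 2: 2 bumps 7 from row 1; 7 starts row 2. P = [[2], [7]].
Insert 5: appended to row 1. P = [[2, 5], [7]].
Insert 4: 4 bumps 5 from row 1; 5 bumps 7 from row 2; 7 starts row 3. P = [[2, 4], [5], [7]].
Insert 3: 3 bumps 4 from row 1; 4 bumps 5 from row 2; 5 bumps 7 from row 3; 7 starts row 4. P = [[2, 3], [4], [5], [7]].
Insert 1: 1 bumps 2 from row 1; 2 bumps 4 from row 2; 4 bumps 5 from row 3; 5 bumps 7 from row 4; 7 starts row 5. P = [[1, 3], [2], [4], [5], [7]].
Insert 6: appended to row 1. P = [[1, 3, 6], [2], [4], [5], [7]].

So P = [[1, 3, 6], [2], [4], [5], [7]], Q = [[1, 3, 7], [2], [4], [5], [6]].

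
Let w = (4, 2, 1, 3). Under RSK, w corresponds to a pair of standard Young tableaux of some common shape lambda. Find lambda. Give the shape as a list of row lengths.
Row-insert each entry into an empty tableau.

After inserting 4: P = [[4]].
After inserting 2: P = [[2], [4]].
After inserting 1: P = [[1], [2], [4]].
After inserting 3: P = [[1, 3], [2], [4]].

The final insertion tableau P = [[1, 3], [2], [4]] has shape [2, 1, 1].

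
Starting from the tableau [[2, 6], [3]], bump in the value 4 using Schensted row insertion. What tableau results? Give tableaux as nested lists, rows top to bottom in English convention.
[[2, 4], [3, 6]]

In row 1, 4 replaces 6 (the leftmost entry greater than 4); 6 is bumped to row 2. 6 is appended to row 2. The new tableau is [[2, 4], [3, 6]].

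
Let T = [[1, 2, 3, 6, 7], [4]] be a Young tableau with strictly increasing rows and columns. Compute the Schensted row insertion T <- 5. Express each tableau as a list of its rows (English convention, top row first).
In row 1, 5 replaces 6 (the leftmost entry greater than 5); 6 is bumped to row 2. 6 is appended to row 2. The new tableau is [[1, 2, 3, 5, 7], [4, 6]].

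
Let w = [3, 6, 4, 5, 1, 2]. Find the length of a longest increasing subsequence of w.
3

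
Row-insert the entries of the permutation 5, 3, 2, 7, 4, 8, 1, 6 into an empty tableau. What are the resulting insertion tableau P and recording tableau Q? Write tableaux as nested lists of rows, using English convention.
P = [[1, 4, 6], [2, 7, 8], [3], [5]], Q = [[1, 4, 6], [2, 5, 8], [3], [7]]

Insert each entry of the permutation into P by Schensted row insertion, recording in Q the position of each new cell.

Insert 5: appended to row 1. P = [[5]].
Insert 3: 3 bumps 5 from row 1; 5 starts row 2. P = [[3], [5]].
Insert 2: 2 bumps 3 from row 1; 3 bumps 5 from row 2; 5 starts row 3. P = [[2], [3], [5]].
Insert 7: appended to row 1. P = [[2, 7], [3], [5]].
Insert 4: 4 bumps 7 from row 1; 7 appends to row 2. P = [[2, 4], [3, 7], [5]].
Insert 8: appended to row 1. P = [[2, 4, 8], [3, 7], [5]].
Insert 1: 1 bumps 2 from row 1; 2 bumps 3 from row 2; 3 bumps 5 from row 3; 5 starts row 4. P = [[1, 4, 8], [2, 7], [3], [5]].
Insert 6: 6 bumps 8 from row 1; 8 appends to row 2. P = [[1, 4, 6], [2, 7, 8], [3], [5]].

So P = [[1, 4, 6], [2, 7, 8], [3], [5]], Q = [[1, 4, 6], [2, 5, 8], [3], [7]].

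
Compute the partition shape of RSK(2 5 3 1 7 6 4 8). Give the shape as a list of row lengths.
[4, 2, 2]

Row-insert each entry into an empty tableau.

After inserting 2: P = [[2]].
After inserting 5: P = [[2, 5]].
After inserting 3: P = [[2, 3], [5]].
After inserting 1: P = [[1, 3], [2], [5]].
After inserting 7: P = [[1, 3, 7], [2], [5]].
After inserting 6: P = [[1, 3, 6], [2, 7], [5]].
After inserting 4: P = [[1, 3, 4], [2, 6], [5, 7]].
After inserting 8: P = [[1, 3, 4, 8], [2, 6], [5, 7]].

The final insertion tableau P = [[1, 3, 4, 8], [2, 6], [5, 7]] has shape [4, 2, 2].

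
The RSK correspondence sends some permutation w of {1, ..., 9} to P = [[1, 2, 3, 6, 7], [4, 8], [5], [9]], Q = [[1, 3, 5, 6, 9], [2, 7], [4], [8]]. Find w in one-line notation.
Reverse the RSK construction: for i from n down to 1, find the cell of Q containing i, remove the entry at that cell from P, and reverse-bump it up through P; the value ejected from row 1 is w(i).

Step i=9: Q has 9 at row 1, column 5; remove that cell from P, ejecting 7. So w(9) = 7. P is now [[1, 2, 3, 6], [4, 8], [5], [9]].
Step i=8: Q has 8 at row 4, column 1; remove 9 from row 4 of P and reverse-bump: 9 enters row 3 and ejects 5; 5 enters row 2 and ejects 4; 4 enters row 1 and ejects 3. So w(8) = 3. P is now [[1, 2, 4, 6], [5, 8], [9]].
Step i=7: Q has 7 at row 2, column 2; remove 8 from row 2 of P and reverse-bump: 8 enters row 1 and ejects 6. So w(7) = 6. P is now [[1, 2, 4, 8], [5], [9]].
Step i=6: Q has 6 at row 1, column 4; remove that cell from P, ejecting 8. So w(6) = 8. P is now [[1, 2, 4], [5], [9]].
Step i=5: Q has 5 at row 1, column 3; remove that cell from P, ejecting 4. So w(5) = 4. P is now [[1, 2], [5], [9]].
Step i=4: Q has 4 at row 3, column 1; remove 9 from row 3 of P and reverse-bump: 9 enters row 2 and ejects 5; 5 enters row 1 and ejects 2. So w(4) = 2. P is now [[1, 5], [9]].
Step i=3: Q has 3 at row 1, column 2; remove that cell from P, ejecting 5. So w(3) = 5. P is now [[1], [9]].
Step i=2: Q has 2 at row 2, column 1; remove 9 from row 2 of P and reverse-bump: 9 enters row 1 and ejects 1. So w(2) = 1. P is now [[9]].
Step i=1: Q has 1 at row 1, column 1; remove that cell from P, ejecting 9. So w(1) = 9. P is now [].

So w = 9 1 5 2 4 8 6 3 7.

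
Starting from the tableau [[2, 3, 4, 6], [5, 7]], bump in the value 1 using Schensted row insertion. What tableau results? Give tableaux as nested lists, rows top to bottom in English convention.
In row 1, 1 replaces 2 (the leftmost entry greater than 1); 2 is bumped to row 2. In row 2, 2 replaces 5 (the leftmost entry greater than 2); 5 is bumped to row 3. 5 starts a new row 3. The new tableau is [[1, 3, 4, 6], [2, 7], [5]].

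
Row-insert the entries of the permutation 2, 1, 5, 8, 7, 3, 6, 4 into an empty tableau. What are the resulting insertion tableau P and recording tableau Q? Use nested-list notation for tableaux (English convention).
P = [[1, 3, 4], [2, 5, 6], [7], [8]], Q = [[1, 3, 4], [2, 5, 7], [6], [8]]

Insert each entry of the permutation into P by Schensted row insertion, recording in Q the position of each new cell.

Insert 2: appended to row 1. P = [[2]], Q = [[1]].
Insert 1: 1 bumps 2 from row 1; 2 starts row 2. P = [[1], [2]], Q = [[1], [2]].
Insert 5: appended to row 1. P = [[1, 5], [2]], Q = [[1, 3], [2]].
Insert 8: appended to row 1. P = [[1, 5, 8], [2]], Q = [[1, 3, 4], [2]].
Insert 7: 7 bumps 8 from row 1; 8 appends to row 2. P = [[1, 5, 7], [2, 8]], Q = [[1, 3, 4], [2, 5]].
Insert 3: 3 bumps 5 from row 1; 5 bumps 8 from row 2; 8 starts row 3. P = [[1, 3, 7], [2, 5], [8]], Q = [[1, 3, 4], [2, 5], [6]].
Insert 6: 6 bumps 7 from row 1; 7 appends to row 2. P = [[1, 3, 6], [2, 5, 7], [8]], Q = [[1, 3, 4], [2, 5, 7], [6]].
Insert 4: 4 bumps 6 from row 1; 6 bumps 7 from row 2; 7 bumps 8 from row 3; 8 starts row 4. P = [[1, 3, 4], [2, 5, 6], [7], [8]], Q = [[1, 3, 4], [2, 5, 7], [6], [8]].

So P = [[1, 3, 4], [2, 5, 6], [7], [8]], Q = [[1, 3, 4], [2, 5, 7], [6], [8]].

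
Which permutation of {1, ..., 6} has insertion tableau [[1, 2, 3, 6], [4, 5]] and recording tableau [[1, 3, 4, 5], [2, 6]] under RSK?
Reverse the RSK construction: for i from n down to 1, find the cell of Q containing i, remove the entry at that cell from P, and reverse-bump it up through P; the value ejected from row 1 is w(i).

Step i=6: Q has 6 at row 2, column 2; remove 5 from row 2 of P and reverse-bump: 5 enters row 1 and ejects 3. So w(6) = 3. P is now [[1, 2, 5, 6], [4]].
Step i=5: Q has 5 at row 1, column 4; remove that cell from P, ejecting 6. So w(5) = 6. P is now [[1, 2, 5], [4]].
Step i=4: Q has 4 at row 1, column 3; remove that cell from P, ejecting 5. So w(4) = 5. P is now [[1, 2], [4]].
Step i=3: Q has 3 at row 1, column 2; remove that cell from P, ejecting 2. So w(3) = 2. P is now [[1], [4]].
Step i=2: Q has 2 at row 2, column 1; remove 4 from row 2 of P and reverse-bump: 4 enters row 1 and ejects 1. So w(2) = 1. P is now [[4]].
Step i=1: Q has 1 at row 1, column 1; remove that cell from P, ejecting 4. So w(1) = 4. P is now [].

So w = 4 1 2 5 6 3.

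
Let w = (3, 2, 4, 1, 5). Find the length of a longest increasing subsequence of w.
3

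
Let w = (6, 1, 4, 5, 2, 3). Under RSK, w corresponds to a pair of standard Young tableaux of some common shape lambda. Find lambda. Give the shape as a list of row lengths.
RSK row insertion gives P = [[1, 2, 3], [4, 5], [6]], which has shape [3, 2, 1].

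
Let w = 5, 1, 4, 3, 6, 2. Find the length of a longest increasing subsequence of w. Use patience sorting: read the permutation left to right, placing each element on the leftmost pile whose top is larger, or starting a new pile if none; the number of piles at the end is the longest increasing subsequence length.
3

5: new pile. tops = [5]
1: onto pile 1 (replacing 5). tops = [1]
4: new pile. tops = [1, 4]
3: onto pile 2 (replacing 4). tops = [1, 3]
6: new pile. tops = [1, 3, 6]
2: onto pile 2 (replacing 3). tops = [1, 2, 6]

3 piles, so the longest increasing subsequence has length 3.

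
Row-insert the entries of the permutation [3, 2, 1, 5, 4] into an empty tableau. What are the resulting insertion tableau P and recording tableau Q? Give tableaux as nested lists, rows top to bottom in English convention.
Insert each entry of the permutation into P by Schensted row insertion, recording in Q the position of each new cell.

Insert 3: appended to row 1. P = [[3]], Q = [[1]].
Insert 2: 2 bumps 3 from row 1; 3 starts row 2. P = [[2], [3]], Q = [[1], [2]].
Insert 1: 1 bumps 2 from row 1; 2 bumps 3 from row 2; 3 starts row 3. P = [[1], [2], [3]], Q = [[1], [2], [3]].
Insert 5: appended to row 1. P = [[1, 5], [2], [3]], Q = [[1, 4], [2], [3]].
Insert 4: 4 bumps 5 from row 1; 5 appends to row 2. P = [[1, 4], [2, 5], [3]], Q = [[1, 4], [2, 5], [3]].

So P = [[1, 4], [2, 5], [3]], Q = [[1, 4], [2, 5], [3]].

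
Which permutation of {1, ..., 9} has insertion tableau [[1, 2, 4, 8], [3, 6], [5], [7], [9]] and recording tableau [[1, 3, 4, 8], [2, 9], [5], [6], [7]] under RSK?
9 1 5 7 6 3 2 8 4

Reverse the RSK construction: for i from n down to 1, find the cell of Q containing i, remove the entry at that cell from P, and reverse-bump it up through P; the value ejected from row 1 is w(i).

Step i=9: Q has 9 at row 2, column 2; remove 6 from row 2 of P and reverse-bump: 6 enters row 1 and ejects 4. So w(9) = 4. P is now [[1, 2, 6, 8], [3], [5], [7], [9]].
Step i=8: Q has 8 at row 1, column 4; remove that cell from P, ejecting 8. So w(8) = 8. P is now [[1, 2, 6], [3], [5], [7], [9]].
Step i=7: Q has 7 at row 5, column 1; remove 9 from row 5 of P and reverse-bump: 9 enters row 4 and ejects 7; 7 enters row 3 and ejects 5; 5 enters row 2 and ejects 3; 3 enters row 1 and ejects 2. So w(7) = 2. P is now [[1, 3, 6], [5], [7], [9]].
Step i=6: Q has 6 at row 4, column 1; remove 9 from row 4 of P and reverse-bump: 9 enters row 3 and ejects 7; 7 enters row 2 and ejects 5; 5 enters row 1 and ejects 3. So w(6) = 3. P is now [[1, 5, 6], [7], [9]].
Step i=5: Q has 5 at row 3, column 1; remove 9 from row 3 of P and reverse-bump: 9 enters row 2 and ejects 7; 7 enters row 1 and ejects 6. So w(5) = 6. P is now [[1, 5, 7], [9]].
Step i=4: Q has 4 at row 1, column 3; remove that cell from P, ejecting 7. So w(4) = 7. P is now [[1, 5], [9]].
Step i=3: Q has 3 at row 1, column 2; remove that cell from P, ejecting 5. So w(3) = 5. P is now [[1], [9]].
Step i=2: Q has 2 at row 2, column 1; remove 9 from row 2 of P and reverse-bump: 9 enters row 1 and ejects 1. So w(2) = 1. P is now [[9]].
Step i=1: Q has 1 at row 1, column 1; remove that cell from P, ejecting 9. So w(1) = 9. P is now [].

So w = 9 1 5 7 6 3 2 8 4.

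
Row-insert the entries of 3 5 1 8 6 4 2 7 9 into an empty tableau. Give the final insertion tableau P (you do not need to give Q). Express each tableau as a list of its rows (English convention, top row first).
P = [[1, 2, 6, 7, 9], [3, 4], [5], [8]]

Insert 3: appended to row 1. P = [[3]].
Insert 5: appended to row 1. P = [[3, 5]].
Insert 1: 1 bumps 3 from row 1; 3 starts row 2. P = [[1, 5], [3]].
Insert 8: appended to row 1. P = [[1, 5, 8], [3]].
Insert 6: 6 bumps 8 from row 1; 8 appends to row 2. P = [[1, 5, 6], [3, 8]].
Insert 4: 4 bumps 5 from row 1; 5 bumps 8 from row 2; 8 starts row 3. P = [[1, 4, 6], [3, 5], [8]].
Insert 2: 2 bumps 4 from row 1; 4 bumps 5 from row 2; 5 bumps 8 from row 3; 8 starts row 4. P = [[1, 2, 6], [3, 4], [5], [8]].
Insert 7: appended to row 1. P = [[1, 2, 6, 7], [3, 4], [5], [8]].
Insert 9: appended to row 1. P = [[1, 2, 6, 7, 9], [3, 4], [5], [8]].

So P = [[1, 2, 6, 7, 9], [3, 4], [5], [8]].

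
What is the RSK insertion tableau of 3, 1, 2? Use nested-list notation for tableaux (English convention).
P = [[1, 2], [3]]

Insert 3: appended to row 1. P = [[3]].
Insert 1: 1 bumps 3 from row 1; 3 starts row 2. P = [[1], [3]].
Insert 2: appended to row 1. P = [[1, 2], [3]].

So P = [[1, 2], [3]].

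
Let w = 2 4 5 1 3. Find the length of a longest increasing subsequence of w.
3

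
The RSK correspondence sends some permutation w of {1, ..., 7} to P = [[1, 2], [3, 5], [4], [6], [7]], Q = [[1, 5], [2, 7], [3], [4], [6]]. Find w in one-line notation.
Reverse the RSK construction: for i from n down to 1, find the cell of Q containing i, remove the entry at that cell from P, and reverse-bump it up through P; the value ejected from row 1 is w(i).

Step i=7: Q has 7 at row 2, column 2; remove 5 from row 2 of P and reverse-bump: 5 enters row 1 and ejects 2. So w(7) = 2. P is now [[1, 5], [3], [4], [6], [7]].
Step i=6: Q has 6 at row 5, column 1; remove 7 from row 5 of P and reverse-bump: 7 enters row 4 and ejects 6; 6 enters row 3 and ejects 4; 4 enters row 2 and ejects 3; 3 enters row 1 and ejects 1. So w(6) = 1. P is now [[3, 5], [4], [6], [7]].
Step i=5: Q has 5 at row 1, column 2; remove that cell from P, ejecting 5. So w(5) = 5. P is now [[3], [4], [6], [7]].
Step i=4: Q has 4 at row 4, column 1; remove 7 from row 4 of P and reverse-bump: 7 enters row 3 and ejects 6; 6 enters row 2 and ejects 4; 4 enters row 1 and ejects 3. So w(4) = 3. P is now [[4], [6], [7]].
Step i=3: Q has 3 at row 3, column 1; remove 7 from row 3 of P and reverse-bump: 7 enters row 2 and ejects 6; 6 enters row 1 and ejects 4. So w(3) = 4. P is now [[6], [7]].
Step i=2: Q has 2 at row 2, column 1; remove 7 from row 2 of P and reverse-bump: 7 enters row 1 and ejects 6. So w(2) = 6. P is now [[7]].
Step i=1: Q has 1 at row 1, column 1; remove that cell from P, ejecting 7. So w(1) = 7. P is now [].

So w = 7 6 4 3 5 1 2.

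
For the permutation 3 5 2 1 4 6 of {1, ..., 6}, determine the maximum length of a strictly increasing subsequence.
3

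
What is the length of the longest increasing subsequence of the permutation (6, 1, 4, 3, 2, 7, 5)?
3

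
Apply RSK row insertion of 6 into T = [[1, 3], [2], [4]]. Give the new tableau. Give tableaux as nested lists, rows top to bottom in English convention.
[[1, 3, 6], [2], [4]]

6 is larger than every entry of row 1, so it is appended to row 1. The new tableau is [[1, 3, 6], [2], [4]].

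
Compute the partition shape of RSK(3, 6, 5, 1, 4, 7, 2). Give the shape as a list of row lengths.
[3, 2, 1, 1]

Row-insert each entry into an empty tableau.

After inserting 3: P = [[3]].
After inserting 6: P = [[3, 6]].
After inserting 5: P = [[3, 5], [6]].
After inserting 1: P = [[1, 5], [3], [6]].
After inserting 4: P = [[1, 4], [3, 5], [6]].
After inserting 7: P = [[1, 4, 7], [3, 5], [6]].
After inserting 2: P = [[1, 2, 7], [3, 4], [5], [6]].

The final insertion tableau P = [[1, 2, 7], [3, 4], [5], [6]] has shape [3, 2, 1, 1].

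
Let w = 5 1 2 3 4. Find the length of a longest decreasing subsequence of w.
2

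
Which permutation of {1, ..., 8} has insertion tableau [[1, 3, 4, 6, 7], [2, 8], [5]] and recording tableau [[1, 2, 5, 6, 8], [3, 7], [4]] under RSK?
2 5 3 1 4 8 6 7

Reverse the RSK construction: for i from n down to 1, find the cell of Q containing i, remove the entry at that cell from P, and reverse-bump it up through P; the value ejected from row 1 is w(i).

Step i=8: Q has 8 at row 1, column 5; remove that cell from P, ejecting 7. So w(8) = 7. P is now [[1, 3, 4, 6], [2, 8], [5]].
Step i=7: Q has 7 at row 2, column 2; remove 8 from row 2 of P and reverse-bump: 8 enters row 1 and ejects 6. So w(7) = 6. P is now [[1, 3, 4, 8], [2], [5]].
Step i=6: Q has 6 at row 1, column 4; remove that cell from P, ejecting 8. So w(6) = 8. P is now [[1, 3, 4], [2], [5]].
Step i=5: Q has 5 at row 1, column 3; remove that cell from P, ejecting 4. So w(5) = 4. P is now [[1, 3], [2], [5]].
Step i=4: Q has 4 at row 3, column 1; remove 5 from row 3 of P and reverse-bump: 5 enters row 2 and ejects 2; 2 enters row 1 and ejects 1. So w(4) = 1. P is now [[2, 3], [5]].
Step i=3: Q has 3 at row 2, column 1; remove 5 from row 2 of P and reverse-bump: 5 enters row 1 and ejects 3. So w(3) = 3. P is now [[2, 5]].
Step i=2: Q has 2 at row 1, column 2; remove that cell from P, ejecting 5. So w(2) = 5. P is now [[2]].
Step i=1: Q has 1 at row 1, column 1; remove that cell from P, ejecting 2. So w(1) = 2. P is now [].

So w = 2 5 3 1 4 8 6 7.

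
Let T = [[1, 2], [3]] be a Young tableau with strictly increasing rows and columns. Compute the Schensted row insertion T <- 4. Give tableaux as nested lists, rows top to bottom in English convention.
[[1, 2, 4], [3]]

4 is larger than every entry of row 1, so it is appended to row 1. The new tableau is [[1, 2, 4], [3]].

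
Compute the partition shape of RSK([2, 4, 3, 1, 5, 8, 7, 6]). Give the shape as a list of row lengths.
Row-insert each entry into an empty tableau.

After inserting 2: P = [[2]].
After inserting 4: P = [[2, 4]].
After inserting 3: P = [[2, 3], [4]].
After inserting 1: P = [[1, 3], [2], [4]].
After inserting 5: P = [[1, 3, 5], [2], [4]].
After inserting 8: P = [[1, 3, 5, 8], [2], [4]].
After inserting 7: P = [[1, 3, 5, 7], [2, 8], [4]].
After inserting 6: P = [[1, 3, 5, 6], [2, 7], [4, 8]].

The final insertion tableau P = [[1, 3, 5, 6], [2, 7], [4, 8]] has shape [4, 2, 2].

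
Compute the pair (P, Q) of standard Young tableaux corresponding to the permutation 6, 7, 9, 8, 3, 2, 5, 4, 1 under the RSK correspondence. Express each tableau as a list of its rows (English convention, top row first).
P = [[1, 4, 8], [2, 5], [3, 7], [6], [9]], Q = [[1, 2, 3], [4, 7], [5, 8], [6], [9]]

Insert each entry of the permutation into P by Schensted row insertion, recording in Q the position of each new cell.

Insert 6: appended to row 1. P = [[6]].
Insert 7: appended to row 1. P = [[6, 7]].
Insert 9: appended to row 1. P = [[6, 7, 9]].
Insert 8: 8 bumps 9 from row 1; 9 starts row 2. P = [[6, 7, 8], [9]].
Insert 3: 3 bumps 6 from row 1; 6 bumps 9 from row 2; 9 starts row 3. P = [[3, 7, 8], [6], [9]].
Insert 2: 2 bumps 3 from row 1; 3 bumps 6 from row 2; 6 bumps 9 from row 3; 9 starts row 4. P = [[2, 7, 8], [3], [6], [9]].
Insert 5: 5 bumps 7 from row 1; 7 appends to row 2. P = [[2, 5, 8], [3, 7], [6], [9]].
Insert 4: 4 bumps 5 from row 1; 5 bumps 7 from row 2; 7 appends to row 3. P = [[2, 4, 8], [3, 5], [6, 7], [9]].
Insert 1: 1 bumps 2 from row 1; 2 bumps 3 from row 2; 3 bumps 6 from row 3; 6 bumps 9 from row 4; 9 starts row 5. P = [[1, 4, 8], [2, 5], [3, 7], [6], [9]].

So P = [[1, 4, 8], [2, 5], [3, 7], [6], [9]], Q = [[1, 2, 3], [4, 7], [5, 8], [6], [9]].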